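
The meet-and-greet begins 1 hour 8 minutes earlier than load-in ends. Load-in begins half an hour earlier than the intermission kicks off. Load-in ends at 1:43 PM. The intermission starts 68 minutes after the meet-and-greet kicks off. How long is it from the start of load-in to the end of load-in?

The meet-and-greet starts at 1:43 PM − 68 min = 12:35 PM.
The intermission starts at 12:35 PM + 68 min = 1:43 PM.
Load-in starts at 1:43 PM − 30 min = 1:13 PM.
From 1:13 PM to 1:43 PM is 0.5 hours.

0.5 hours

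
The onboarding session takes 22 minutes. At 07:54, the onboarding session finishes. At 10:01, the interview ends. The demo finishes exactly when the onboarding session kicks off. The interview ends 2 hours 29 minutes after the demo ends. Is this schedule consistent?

The onboarding session starts at 07:54 − 22 min = 07:32.
So the demo ends at 07:32.
The interview ends at 07:32 + 149 min = 10:01.
That matches the stated 10:01, so the schedule is consistent.

Yes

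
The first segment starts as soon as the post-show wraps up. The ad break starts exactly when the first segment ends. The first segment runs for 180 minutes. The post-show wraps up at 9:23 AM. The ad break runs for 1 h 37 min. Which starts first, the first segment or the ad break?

the first segment

The first segment starts at 9:23 AM.
The first segment ends at 9:23 AM + 180 min = 12:23 PM.
So the ad break starts at 12:23 PM.
The first segment starts at 9:23 AM and the ad break starts at 12:23 PM, so the first segment is first.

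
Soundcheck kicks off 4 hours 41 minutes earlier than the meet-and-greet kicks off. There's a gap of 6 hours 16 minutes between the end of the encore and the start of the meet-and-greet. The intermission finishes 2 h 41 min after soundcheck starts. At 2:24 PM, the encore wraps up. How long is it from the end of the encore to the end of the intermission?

The meet-and-greet starts at 2:24 PM + 376 min = 8:40 PM.
Soundcheck starts at 8:40 PM − 281 min = 3:59 PM.
The intermission ends at 3:59 PM + 161 min = 6:40 PM.
From 2:24 PM to 6:40 PM is 256 minutes.

256 minutes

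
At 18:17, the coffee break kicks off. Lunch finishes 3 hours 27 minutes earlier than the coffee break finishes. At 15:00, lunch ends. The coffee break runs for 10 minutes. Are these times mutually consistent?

The coffee break ends at 18:17 + 10 min = 18:27.
Lunch ends at 18:27 − 207 min = 15:00.
That matches the stated 15:00, so the schedule is consistent.

Yes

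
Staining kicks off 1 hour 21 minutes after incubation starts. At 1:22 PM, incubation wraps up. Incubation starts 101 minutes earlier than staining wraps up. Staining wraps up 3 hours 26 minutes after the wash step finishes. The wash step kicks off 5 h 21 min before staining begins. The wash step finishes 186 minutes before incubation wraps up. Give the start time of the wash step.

8:01 AM

The wash step ends at 1:22 PM − 186 min = 10:16 AM.
Staining ends at 10:16 AM + 206 min = 1:42 PM.
Incubation starts at 1:42 PM − 101 min = 12:01 PM.
Staining starts at 12:01 PM + 81 min = 1:22 PM.
The wash step starts at 1:22 PM − 321 min = 8:01 AM.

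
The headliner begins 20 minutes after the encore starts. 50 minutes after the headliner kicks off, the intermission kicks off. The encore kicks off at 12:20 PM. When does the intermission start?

1:30 PM

The headliner starts at 12:20 PM + 20 min = 12:40 PM.
The intermission starts at 12:40 PM + 50 min = 1:30 PM.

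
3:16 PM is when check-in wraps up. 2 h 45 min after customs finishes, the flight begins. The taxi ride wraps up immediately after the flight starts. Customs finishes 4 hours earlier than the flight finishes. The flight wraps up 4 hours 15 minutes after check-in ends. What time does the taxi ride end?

6:16 PM

The flight ends at 3:16 PM + 255 min = 7:31 PM.
Customs ends at 7:31 PM − 240 min = 3:31 PM.
The flight starts at 3:31 PM + 165 min = 6:16 PM.
So the taxi ride ends at 6:16 PM.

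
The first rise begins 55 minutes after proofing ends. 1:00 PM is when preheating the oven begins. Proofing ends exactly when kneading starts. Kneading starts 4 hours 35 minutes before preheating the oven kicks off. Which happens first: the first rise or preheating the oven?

Kneading starts at 1:00 PM − 275 min = 8:25 AM.
So proofing ends at 8:25 AM.
The first rise starts at 8:25 AM + 55 min = 9:20 AM.
The first rise starts at 9:20 AM and preheating the oven starts at 1:00 PM, so the first rise is first.

the first rise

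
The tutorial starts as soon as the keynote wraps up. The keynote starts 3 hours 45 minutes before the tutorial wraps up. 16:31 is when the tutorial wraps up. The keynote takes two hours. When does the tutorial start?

The keynote starts at 16:31 − 225 min = 12:46.
The keynote ends at 12:46 + 120 min = 14:46.
So the tutorial starts at 14:46.

14:46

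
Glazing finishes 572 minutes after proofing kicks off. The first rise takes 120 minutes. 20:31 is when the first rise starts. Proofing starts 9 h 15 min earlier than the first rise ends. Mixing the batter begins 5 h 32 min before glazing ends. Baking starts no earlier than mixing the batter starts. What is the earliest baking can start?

The first rise ends at 20:31 + 120 min = 22:31.
Proofing starts at 22:31 − 555 min = 13:16.
Glazing ends at 13:16 + 572 min = 22:48.
Mixing the batter starts at 22:48 − 332 min = 17:16.
Baking is bounded by mixing the batter, so the earliest it can start is 17:16.

17:16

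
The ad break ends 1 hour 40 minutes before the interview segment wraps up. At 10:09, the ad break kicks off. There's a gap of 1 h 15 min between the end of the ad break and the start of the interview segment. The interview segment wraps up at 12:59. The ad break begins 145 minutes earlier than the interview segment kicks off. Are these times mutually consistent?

The ad break ends at 12:59 − 100 min = 11:19.
The interview segment starts at 11:19 + 75 min = 12:34.
The ad break starts at 12:34 − 145 min = 10:09.
That matches the stated 10:09, so the schedule is consistent.

Yes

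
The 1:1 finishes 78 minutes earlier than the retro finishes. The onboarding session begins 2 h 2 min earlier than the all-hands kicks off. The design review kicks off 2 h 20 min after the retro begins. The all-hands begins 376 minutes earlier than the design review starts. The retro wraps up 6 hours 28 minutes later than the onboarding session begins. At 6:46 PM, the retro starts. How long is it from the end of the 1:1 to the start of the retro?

48 minutes

The design review starts at 6:46 PM + 140 min = 9:06 PM.
The all-hands starts at 9:06 PM − 376 min = 2:50 PM.
The onboarding session starts at 2:50 PM − 122 min = 12:48 PM.
The retro ends at 12:48 PM + 388 min = 7:16 PM.
The 1:1 ends at 7:16 PM − 78 min = 5:58 PM.
From 5:58 PM to 6:46 PM is 48 minutes.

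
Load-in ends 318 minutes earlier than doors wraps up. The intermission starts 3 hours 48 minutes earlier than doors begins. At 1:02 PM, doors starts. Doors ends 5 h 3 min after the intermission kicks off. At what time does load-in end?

The intermission starts at 1:02 PM − 228 min = 9:14 AM.
Doors ends at 9:14 AM + 303 min = 2:17 PM.
Load-in ends at 2:17 PM − 318 min = 8:59 AM.

8:59 AM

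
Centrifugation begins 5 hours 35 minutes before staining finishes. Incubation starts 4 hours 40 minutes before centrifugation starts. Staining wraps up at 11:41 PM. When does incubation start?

1:26 PM

Centrifugation starts at 11:41 PM − 335 min = 6:06 PM.
Incubation starts at 6:06 PM − 280 min = 1:26 PM.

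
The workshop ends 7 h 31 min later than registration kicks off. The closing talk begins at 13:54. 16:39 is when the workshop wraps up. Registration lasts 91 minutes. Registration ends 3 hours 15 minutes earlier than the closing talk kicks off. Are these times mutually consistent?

Registration ends at 13:54 − 195 min = 10:39.
Registration starts at 10:39 − 91 min = 09:08.
The workshop ends at 09:08 + 451 min = 16:39.
That matches the stated 16:39, so the schedule is consistent.

Yes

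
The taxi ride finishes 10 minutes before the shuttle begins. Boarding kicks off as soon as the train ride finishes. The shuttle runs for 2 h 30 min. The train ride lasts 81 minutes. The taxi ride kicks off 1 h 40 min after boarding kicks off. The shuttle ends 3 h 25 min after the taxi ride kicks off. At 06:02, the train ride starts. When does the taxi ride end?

09:48

The train ride ends at 06:02 + 81 min = 07:23.
So boarding starts at 07:23.
The taxi ride starts at 07:23 + 100 min = 09:03.
The shuttle ends at 09:03 + 205 min = 12:28.
The shuttle starts at 12:28 − 150 min = 09:58.
The taxi ride ends at 09:58 − 10 min = 09:48.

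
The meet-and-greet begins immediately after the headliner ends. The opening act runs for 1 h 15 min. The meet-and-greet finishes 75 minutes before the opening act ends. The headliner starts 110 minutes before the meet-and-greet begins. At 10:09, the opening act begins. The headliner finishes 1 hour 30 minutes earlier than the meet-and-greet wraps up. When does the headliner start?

06:49

The opening act ends at 10:09 + 75 min = 11:24.
The meet-and-greet ends at 11:24 − 75 min = 10:09.
The headliner ends at 10:09 − 90 min = 08:39.
So the meet-and-greet starts at 08:39.
The headliner starts at 08:39 − 110 min = 06:49.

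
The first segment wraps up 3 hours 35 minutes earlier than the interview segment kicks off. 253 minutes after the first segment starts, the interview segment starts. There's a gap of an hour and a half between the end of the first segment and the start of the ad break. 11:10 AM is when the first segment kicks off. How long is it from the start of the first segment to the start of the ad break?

The interview segment starts at 11:10 AM + 253 min = 3:23 PM.
The first segment ends at 3:23 PM − 215 min = 11:48 AM.
The ad break starts at 11:48 AM + 90 min = 1:18 PM.
From 11:10 AM to 1:18 PM is 128 minutes.

128 minutes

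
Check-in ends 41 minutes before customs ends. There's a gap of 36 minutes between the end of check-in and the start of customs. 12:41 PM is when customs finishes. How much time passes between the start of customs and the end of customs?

5 minutes

Check-in ends at 12:41 PM − 41 min = 12:00 PM.
Customs starts at 12:00 PM + 36 min = 12:36 PM.
From 12:36 PM to 12:41 PM is 5 minutes.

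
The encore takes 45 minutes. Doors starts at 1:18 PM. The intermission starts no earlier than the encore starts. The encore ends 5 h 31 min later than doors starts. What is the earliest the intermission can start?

The encore ends at 1:18 PM + 331 min = 6:49 PM.
The encore starts at 6:49 PM − 45 min = 6:04 PM.
The intermission is bounded by the encore, so the earliest it can start is 6:04 PM.

6:04 PM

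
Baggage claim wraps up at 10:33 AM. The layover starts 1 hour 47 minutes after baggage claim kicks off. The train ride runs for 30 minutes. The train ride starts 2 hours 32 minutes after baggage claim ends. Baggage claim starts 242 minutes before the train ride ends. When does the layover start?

11:20 AM

The train ride starts at 10:33 AM + 152 min = 1:05 PM.
The train ride ends at 1:05 PM + 30 min = 1:35 PM.
Baggage claim starts at 1:35 PM − 242 min = 9:33 AM.
The layover starts at 9:33 AM + 107 min = 11:20 AM.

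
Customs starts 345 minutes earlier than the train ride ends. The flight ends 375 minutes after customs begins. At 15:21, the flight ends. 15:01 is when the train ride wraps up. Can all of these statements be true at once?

Customs starts at 15:01 − 345 min = 09:16.
The flight ends at 09:16 + 375 min = 15:31.
But the flight is also said to end at 15:21 — a 10-minute conflict.

No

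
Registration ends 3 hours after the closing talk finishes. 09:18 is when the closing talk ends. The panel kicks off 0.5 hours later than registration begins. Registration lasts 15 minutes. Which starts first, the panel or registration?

registration

Registration ends at 09:18 + 180 min = 12:18.
Registration starts at 12:18 − 15 min = 12:03.
The panel starts at 12:03 + 30 min = 12:33.
The panel starts at 12:33 and registration starts at 12:03, so registration is first.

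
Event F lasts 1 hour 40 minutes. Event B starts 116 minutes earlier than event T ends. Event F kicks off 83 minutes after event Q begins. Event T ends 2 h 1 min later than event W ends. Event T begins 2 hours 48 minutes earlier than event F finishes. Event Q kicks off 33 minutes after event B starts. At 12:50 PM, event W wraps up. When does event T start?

1:43 PM

Event T ends at 12:50 PM + 121 min = 2:51 PM.
Event B starts at 2:51 PM − 116 min = 12:55 PM.
Event Q starts at 12:55 PM + 33 min = 1:28 PM.
Event F starts at 1:28 PM + 83 min = 2:51 PM.
Event F ends at 2:51 PM + 100 min = 4:31 PM.
Event T starts at 4:31 PM − 168 min = 1:43 PM.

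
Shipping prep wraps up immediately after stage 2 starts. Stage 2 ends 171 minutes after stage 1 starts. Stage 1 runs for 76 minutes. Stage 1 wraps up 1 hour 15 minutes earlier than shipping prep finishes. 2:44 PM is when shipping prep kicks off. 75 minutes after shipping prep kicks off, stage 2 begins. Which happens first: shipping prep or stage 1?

Stage 2 starts at 2:44 PM + 75 min = 3:59 PM.
So shipping prep ends at 3:59 PM.
Stage 1 ends at 3:59 PM − 75 min = 2:44 PM.
Stage 1 starts at 2:44 PM − 76 min = 1:28 PM.
Shipping prep starts at 2:44 PM and stage 1 starts at 1:28 PM, so stage 1 is first.

stage 1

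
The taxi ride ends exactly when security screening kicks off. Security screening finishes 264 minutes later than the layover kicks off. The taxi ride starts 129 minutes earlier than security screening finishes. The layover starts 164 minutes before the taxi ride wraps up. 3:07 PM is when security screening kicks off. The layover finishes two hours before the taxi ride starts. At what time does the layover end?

The taxi ride ends at 3:07 PM.
The layover starts at 3:07 PM − 164 min = 12:23 PM.
Security screening ends at 12:23 PM + 264 min = 4:47 PM.
The taxi ride starts at 4:47 PM − 129 min = 2:38 PM.
The layover ends at 2:38 PM − 120 min = 12:38 PM.

12:38 PM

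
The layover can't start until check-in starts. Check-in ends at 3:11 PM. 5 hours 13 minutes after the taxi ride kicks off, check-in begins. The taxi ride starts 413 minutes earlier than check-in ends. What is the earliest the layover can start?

The taxi ride starts at 3:11 PM − 413 min = 8:18 AM.
Check-in starts at 8:18 AM + 313 min = 1:31 PM.
The layover is bounded by check-in, so the earliest it can start is 1:31 PM.

1:31 PM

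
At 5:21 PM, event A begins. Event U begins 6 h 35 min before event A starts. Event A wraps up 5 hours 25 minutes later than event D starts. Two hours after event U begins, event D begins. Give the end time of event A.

6:11 PM

Event U starts at 5:21 PM − 395 min = 10:46 AM.
Event D starts at 10:46 AM + 120 min = 12:46 PM.
Event A ends at 12:46 PM + 325 min = 6:11 PM.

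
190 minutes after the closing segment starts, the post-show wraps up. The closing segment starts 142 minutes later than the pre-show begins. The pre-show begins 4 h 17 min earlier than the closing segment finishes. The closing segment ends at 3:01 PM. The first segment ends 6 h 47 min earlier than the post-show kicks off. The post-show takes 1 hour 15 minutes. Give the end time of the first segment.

8:14 AM

The pre-show starts at 3:01 PM − 257 min = 10:44 AM.
The closing segment starts at 10:44 AM + 142 min = 1:06 PM.
The post-show ends at 1:06 PM + 190 min = 4:16 PM.
The post-show starts at 4:16 PM − 75 min = 3:01 PM.
The first segment ends at 3:01 PM − 407 min = 8:14 AM.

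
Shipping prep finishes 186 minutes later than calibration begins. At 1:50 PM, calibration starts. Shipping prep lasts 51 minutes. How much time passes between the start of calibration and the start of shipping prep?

Shipping prep ends at 1:50 PM + 186 min = 4:56 PM.
Shipping prep starts at 4:56 PM − 51 min = 4:05 PM.
From 1:50 PM to 4:05 PM is 2 hours 15 minutes.

2 hours 15 minutes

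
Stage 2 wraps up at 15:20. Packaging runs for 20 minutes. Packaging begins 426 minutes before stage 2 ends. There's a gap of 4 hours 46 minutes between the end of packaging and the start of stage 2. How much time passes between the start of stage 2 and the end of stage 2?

Packaging starts at 15:20 − 426 min = 08:14.
Packaging ends at 08:14 + 20 min = 08:34.
Stage 2 starts at 08:34 + 286 min = 13:20.
From 13:20 to 15:20 is two hours.

two hours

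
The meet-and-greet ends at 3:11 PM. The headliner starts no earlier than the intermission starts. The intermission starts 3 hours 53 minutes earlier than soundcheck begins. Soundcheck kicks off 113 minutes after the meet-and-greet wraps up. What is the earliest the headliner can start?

1:11 PM

Soundcheck starts at 3:11 PM + 113 min = 5:04 PM.
The intermission starts at 5:04 PM − 233 min = 1:11 PM.
The headliner is bounded by the intermission, so the earliest it can start is 1:11 PM.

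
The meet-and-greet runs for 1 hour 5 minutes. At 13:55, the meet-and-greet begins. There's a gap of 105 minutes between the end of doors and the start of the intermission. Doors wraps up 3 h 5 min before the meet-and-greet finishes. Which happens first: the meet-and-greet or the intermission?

the intermission

The meet-and-greet ends at 13:55 + 65 min = 15:00.
Doors ends at 15:00 − 185 min = 11:55.
The intermission starts at 11:55 + 105 min = 13:40.
The meet-and-greet starts at 13:55 and the intermission starts at 13:40, so the intermission is first.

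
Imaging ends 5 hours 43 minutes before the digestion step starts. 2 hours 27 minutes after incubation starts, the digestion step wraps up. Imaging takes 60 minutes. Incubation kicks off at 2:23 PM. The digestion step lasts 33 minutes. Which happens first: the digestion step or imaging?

The digestion step ends at 2:23 PM + 147 min = 4:50 PM.
The digestion step starts at 4:50 PM − 33 min = 4:17 PM.
Imaging ends at 4:17 PM − 343 min = 10:34 AM.
Imaging starts at 10:34 AM − 60 min = 9:34 AM.
The digestion step starts at 4:17 PM and imaging starts at 9:34 AM, so imaging is first.

imaging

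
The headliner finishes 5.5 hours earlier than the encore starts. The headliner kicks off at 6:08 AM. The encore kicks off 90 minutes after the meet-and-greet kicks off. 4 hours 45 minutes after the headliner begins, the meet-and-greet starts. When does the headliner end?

6:53 AM

The meet-and-greet starts at 6:08 AM + 285 min = 10:53 AM.
The encore starts at 10:53 AM + 90 min = 12:23 PM.
The headliner ends at 12:23 PM − 330 min = 6:53 AM.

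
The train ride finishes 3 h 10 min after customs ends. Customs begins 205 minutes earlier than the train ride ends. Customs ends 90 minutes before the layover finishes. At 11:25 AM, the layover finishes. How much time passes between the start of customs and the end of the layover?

Customs ends at 11:25 AM − 90 min = 9:55 AM.
The train ride ends at 9:55 AM + 190 min = 1:05 PM.
Customs starts at 1:05 PM − 205 min = 9:40 AM.
From 9:40 AM to 11:25 AM is 1 hour 45 minutes.

1 hour 45 minutes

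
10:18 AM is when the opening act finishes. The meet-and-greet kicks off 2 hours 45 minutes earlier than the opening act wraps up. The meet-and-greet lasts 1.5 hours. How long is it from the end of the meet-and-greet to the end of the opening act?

The meet-and-greet starts at 10:18 AM − 165 min = 7:33 AM.
The meet-and-greet ends at 7:33 AM + 90 min = 9:03 AM.
From 9:03 AM to 10:18 AM is 1 h 15 min.

1 h 15 min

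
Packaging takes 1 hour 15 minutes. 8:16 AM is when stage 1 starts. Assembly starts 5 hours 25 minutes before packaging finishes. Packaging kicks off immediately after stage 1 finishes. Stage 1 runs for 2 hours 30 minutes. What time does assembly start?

Stage 1 ends at 8:16 AM + 150 min = 10:46 AM.
So packaging starts at 10:46 AM.
Packaging ends at 10:46 AM + 75 min = 12:01 PM.
Assembly starts at 12:01 PM − 325 min = 6:36 AM.

6:36 AM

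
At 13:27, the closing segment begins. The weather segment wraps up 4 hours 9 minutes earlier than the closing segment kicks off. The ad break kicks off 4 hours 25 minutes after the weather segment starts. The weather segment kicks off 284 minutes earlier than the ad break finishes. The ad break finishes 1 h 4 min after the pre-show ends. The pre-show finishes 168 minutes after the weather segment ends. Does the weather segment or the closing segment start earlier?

the weather segment

The weather segment ends at 13:27 − 249 min = 09:18.
The pre-show ends at 09:18 + 168 min = 12:06.
The ad break ends at 12:06 + 64 min = 13:10.
The weather segment starts at 13:10 − 284 min = 08:26.
The weather segment starts at 08:26 and the closing segment starts at 13:27, so the weather segment is first.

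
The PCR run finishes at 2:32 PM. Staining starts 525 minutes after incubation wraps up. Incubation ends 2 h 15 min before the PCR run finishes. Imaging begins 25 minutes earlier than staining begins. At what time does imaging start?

8:37 PM

Incubation ends at 2:32 PM − 135 min = 12:17 PM.
Staining starts at 12:17 PM + 525 min = 9:02 PM.
Imaging starts at 9:02 PM − 25 min = 8:37 PM.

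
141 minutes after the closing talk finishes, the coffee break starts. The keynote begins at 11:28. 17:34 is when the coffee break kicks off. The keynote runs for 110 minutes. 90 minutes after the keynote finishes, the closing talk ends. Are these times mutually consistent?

The keynote ends at 11:28 + 110 min = 13:18.
The closing talk ends at 13:18 + 90 min = 14:48.
The coffee break starts at 14:48 + 141 min = 17:09.
But the coffee break is also said to start at 17:34 — a 25-minute conflict.

No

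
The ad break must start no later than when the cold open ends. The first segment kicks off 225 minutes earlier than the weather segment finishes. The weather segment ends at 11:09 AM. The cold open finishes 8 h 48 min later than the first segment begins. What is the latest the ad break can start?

4:12 PM

The first segment starts at 11:09 AM − 225 min = 7:24 AM.
The cold open ends at 7:24 AM + 528 min = 4:12 PM.
The ad break is bounded by the cold open, so the latest it can start is 4:12 PM.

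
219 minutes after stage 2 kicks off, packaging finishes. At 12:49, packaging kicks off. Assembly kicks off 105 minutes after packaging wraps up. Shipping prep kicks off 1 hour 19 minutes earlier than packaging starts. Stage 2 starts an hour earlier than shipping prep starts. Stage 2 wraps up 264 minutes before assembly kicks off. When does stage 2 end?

11:30

Shipping prep starts at 12:49 − 79 min = 11:30.
Stage 2 starts at 11:30 − 60 min = 10:30.
Packaging ends at 10:30 + 219 min = 14:09.
Assembly starts at 14:09 + 105 min = 15:54.
Stage 2 ends at 15:54 − 264 min = 11:30.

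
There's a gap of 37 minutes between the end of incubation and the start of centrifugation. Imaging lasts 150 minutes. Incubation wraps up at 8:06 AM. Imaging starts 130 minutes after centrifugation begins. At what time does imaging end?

1:23 PM

Centrifugation starts at 8:06 AM + 37 min = 8:43 AM.
Imaging starts at 8:43 AM + 130 min = 10:53 AM.
Imaging ends at 10:53 AM + 150 min = 1:23 PM.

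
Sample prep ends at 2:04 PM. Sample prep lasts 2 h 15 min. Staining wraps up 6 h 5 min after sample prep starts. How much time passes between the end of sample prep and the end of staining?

Sample prep starts at 2:04 PM − 135 min = 11:49 AM.
Staining ends at 11:49 AM + 365 min = 5:54 PM.
From 2:04 PM to 5:54 PM is 3 h 50 min.

3 h 50 min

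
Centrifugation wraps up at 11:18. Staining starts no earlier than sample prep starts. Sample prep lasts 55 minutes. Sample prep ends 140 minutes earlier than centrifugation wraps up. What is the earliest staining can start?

08:03

Sample prep ends at 11:18 − 140 min = 08:58.
Sample prep starts at 08:58 − 55 min = 08:03.
Staining is bounded by sample prep, so the earliest it can start is 08:03.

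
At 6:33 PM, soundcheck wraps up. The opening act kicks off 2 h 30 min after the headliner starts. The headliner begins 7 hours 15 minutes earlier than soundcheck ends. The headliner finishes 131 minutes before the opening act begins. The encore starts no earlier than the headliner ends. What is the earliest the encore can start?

11:37 AM

The headliner starts at 6:33 PM − 435 min = 11:18 AM.
The opening act starts at 11:18 AM + 150 min = 1:48 PM.
The headliner ends at 1:48 PM − 131 min = 11:37 AM.
The encore is bounded by the headliner, so the earliest it can start is 11:37 AM.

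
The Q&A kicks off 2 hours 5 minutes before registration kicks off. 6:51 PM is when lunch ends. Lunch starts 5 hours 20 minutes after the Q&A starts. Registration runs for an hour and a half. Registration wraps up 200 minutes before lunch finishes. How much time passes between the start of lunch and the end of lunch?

Registration ends at 6:51 PM − 200 min = 3:31 PM.
Registration starts at 3:31 PM − 90 min = 2:01 PM.
The Q&A starts at 2:01 PM − 125 min = 11:56 AM.
Lunch starts at 11:56 AM + 320 min = 5:16 PM.
From 5:16 PM to 6:51 PM is 95 minutes.

95 minutes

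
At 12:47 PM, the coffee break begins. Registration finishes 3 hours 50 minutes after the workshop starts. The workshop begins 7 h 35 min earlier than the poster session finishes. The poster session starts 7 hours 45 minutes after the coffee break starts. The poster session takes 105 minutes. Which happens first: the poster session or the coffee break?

The poster session starts at 12:47 PM + 465 min = 8:32 PM.
The poster session starts at 8:32 PM and the coffee break starts at 12:47 PM, so the coffee break is first.

the coffee break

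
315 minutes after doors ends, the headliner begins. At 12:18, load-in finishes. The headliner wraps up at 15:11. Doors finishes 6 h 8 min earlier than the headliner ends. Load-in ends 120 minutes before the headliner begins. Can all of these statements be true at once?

Yes

Doors ends at 15:11 − 368 min = 09:03.
The headliner starts at 09:03 + 315 min = 14:18.
Load-in ends at 14:18 − 120 min = 12:18.
That matches the stated 12:18, so the schedule is consistent.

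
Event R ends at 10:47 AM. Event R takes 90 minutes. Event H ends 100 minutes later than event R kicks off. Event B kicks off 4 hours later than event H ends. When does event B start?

Event R starts at 10:47 AM − 90 min = 9:17 AM.
Event H ends at 9:17 AM + 100 min = 10:57 AM.
Event B starts at 10:57 AM + 240 min = 2:57 PM.

2:57 PM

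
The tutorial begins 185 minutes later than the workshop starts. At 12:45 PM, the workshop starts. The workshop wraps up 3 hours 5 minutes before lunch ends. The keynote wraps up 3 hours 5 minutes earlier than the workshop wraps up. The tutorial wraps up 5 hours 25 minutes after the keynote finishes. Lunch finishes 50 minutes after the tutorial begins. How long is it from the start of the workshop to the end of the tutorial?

The tutorial starts at 12:45 PM + 185 min = 3:50 PM.
Lunch ends at 3:50 PM + 50 min = 4:40 PM.
The workshop ends at 4:40 PM − 185 min = 1:35 PM.
The keynote ends at 1:35 PM − 185 min = 10:30 AM.
The tutorial ends at 10:30 AM + 325 min = 3:55 PM.
From 12:45 PM to 3:55 PM is 3 h 10 min.

3 h 10 min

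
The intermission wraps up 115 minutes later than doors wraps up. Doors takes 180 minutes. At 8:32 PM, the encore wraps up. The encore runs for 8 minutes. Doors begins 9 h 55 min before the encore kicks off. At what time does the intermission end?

3:24 PM

The encore starts at 8:32 PM − 8 min = 8:24 PM.
Doors starts at 8:24 PM − 595 min = 10:29 AM.
Doors ends at 10:29 AM + 180 min = 1:29 PM.
The intermission ends at 1:29 PM + 115 min = 3:24 PM.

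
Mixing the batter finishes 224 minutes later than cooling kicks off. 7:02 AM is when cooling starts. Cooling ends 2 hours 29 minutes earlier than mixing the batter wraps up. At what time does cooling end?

8:17 AM

Mixing the batter ends at 7:02 AM + 224 min = 10:46 AM.
Cooling ends at 10:46 AM − 149 min = 8:17 AM.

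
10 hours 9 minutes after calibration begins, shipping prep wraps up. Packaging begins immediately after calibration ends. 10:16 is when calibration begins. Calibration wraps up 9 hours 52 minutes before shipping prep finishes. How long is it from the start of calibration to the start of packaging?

17 minutes

Shipping prep ends at 10:16 + 609 min = 20:25.
Calibration ends at 20:25 − 592 min = 10:33.
So packaging starts at 10:33.
From 10:16 to 10:33 is 17 minutes.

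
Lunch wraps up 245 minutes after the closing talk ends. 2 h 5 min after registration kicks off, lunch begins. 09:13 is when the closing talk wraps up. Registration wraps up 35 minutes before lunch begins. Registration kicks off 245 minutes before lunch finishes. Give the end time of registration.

Lunch ends at 09:13 + 245 min = 13:18.
Registration starts at 13:18 − 245 min = 09:13.
Lunch starts at 09:13 + 125 min = 11:18.
Registration ends at 11:18 − 35 min = 10:43.

10:43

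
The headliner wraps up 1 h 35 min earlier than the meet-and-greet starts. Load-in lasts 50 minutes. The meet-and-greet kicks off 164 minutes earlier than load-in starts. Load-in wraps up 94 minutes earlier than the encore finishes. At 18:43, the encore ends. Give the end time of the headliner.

12:00

Load-in ends at 18:43 − 94 min = 17:09.
Load-in starts at 17:09 − 50 min = 16:19.
The meet-and-greet starts at 16:19 − 164 min = 13:35.
The headliner ends at 13:35 − 95 min = 12:00.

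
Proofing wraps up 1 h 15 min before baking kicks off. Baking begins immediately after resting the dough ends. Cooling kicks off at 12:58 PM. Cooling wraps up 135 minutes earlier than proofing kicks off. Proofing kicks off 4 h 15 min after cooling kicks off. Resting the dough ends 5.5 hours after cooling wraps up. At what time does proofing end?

Proofing starts at 12:58 PM + 255 min = 5:13 PM.
Cooling ends at 5:13 PM − 135 min = 2:58 PM.
Resting the dough ends at 2:58 PM + 330 min = 8:28 PM.
So baking starts at 8:28 PM.
Proofing ends at 8:28 PM − 75 min = 7:13 PM.

7:13 PM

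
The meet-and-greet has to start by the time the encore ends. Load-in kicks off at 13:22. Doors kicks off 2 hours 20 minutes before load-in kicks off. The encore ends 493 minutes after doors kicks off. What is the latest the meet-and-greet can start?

19:15

Doors starts at 13:22 − 140 min = 11:02.
The encore ends at 11:02 + 493 min = 19:15.
The meet-and-greet is bounded by the encore, so the latest it can start is 19:15.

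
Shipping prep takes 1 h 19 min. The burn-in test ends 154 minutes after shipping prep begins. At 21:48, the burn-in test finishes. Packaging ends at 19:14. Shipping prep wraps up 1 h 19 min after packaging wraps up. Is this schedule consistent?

Shipping prep ends at 19:14 + 79 min = 20:33.
Shipping prep starts at 20:33 − 79 min = 19:14.
The burn-in test ends at 19:14 + 154 min = 21:48.
That matches the stated 21:48, so the schedule is consistent.

Yes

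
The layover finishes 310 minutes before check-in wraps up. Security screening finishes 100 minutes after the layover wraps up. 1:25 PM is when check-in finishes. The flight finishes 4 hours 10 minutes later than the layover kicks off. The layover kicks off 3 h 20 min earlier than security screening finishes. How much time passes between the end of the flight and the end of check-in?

2 hours 40 minutes

The layover ends at 1:25 PM − 310 min = 8:15 AM.
Security screening ends at 8:15 AM + 100 min = 9:55 AM.
The layover starts at 9:55 AM − 200 min = 6:35 AM.
The flight ends at 6:35 AM + 250 min = 10:45 AM.
From 10:45 AM to 1:25 PM is 2 hours 40 minutes.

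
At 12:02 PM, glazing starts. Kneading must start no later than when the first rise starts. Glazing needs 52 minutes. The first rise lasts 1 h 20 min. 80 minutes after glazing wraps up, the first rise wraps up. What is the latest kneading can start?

Glazing ends at 12:02 PM + 52 min = 12:54 PM.
The first rise ends at 12:54 PM + 80 min = 2:14 PM.
The first rise starts at 2:14 PM − 80 min = 12:54 PM.
Kneading is bounded by the first rise, so the latest it can start is 12:54 PM.

12:54 PM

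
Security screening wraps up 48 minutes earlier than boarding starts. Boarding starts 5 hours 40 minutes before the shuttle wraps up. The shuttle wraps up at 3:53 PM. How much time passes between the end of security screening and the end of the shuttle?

6 h 28 min

Boarding starts at 3:53 PM − 340 min = 10:13 AM.
Security screening ends at 10:13 AM − 48 min = 9:25 AM.
From 9:25 AM to 3:53 PM is 6 h 28 min.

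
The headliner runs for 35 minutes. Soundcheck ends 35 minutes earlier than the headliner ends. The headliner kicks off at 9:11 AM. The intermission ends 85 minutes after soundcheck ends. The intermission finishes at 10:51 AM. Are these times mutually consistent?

No

The headliner ends at 9:11 AM + 35 min = 9:46 AM.
Soundcheck ends at 9:46 AM − 35 min = 9:11 AM.
The intermission ends at 9:11 AM + 85 min = 10:36 AM.
But the intermission is also said to end at 10:51 AM — a 15-minute conflict.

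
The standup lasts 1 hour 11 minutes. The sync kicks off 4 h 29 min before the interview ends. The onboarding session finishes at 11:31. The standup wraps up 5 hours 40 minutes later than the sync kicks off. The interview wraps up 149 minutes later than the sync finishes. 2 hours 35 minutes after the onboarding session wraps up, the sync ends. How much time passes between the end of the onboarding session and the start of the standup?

The sync ends at 11:31 + 155 min = 14:06.
The interview ends at 14:06 + 149 min = 16:35.
The sync starts at 16:35 − 269 min = 12:06.
The standup ends at 12:06 + 340 min = 17:46.
The standup starts at 17:46 − 71 min = 16:35.
From 11:31 to 16:35 is 5 hours 4 minutes.

5 hours 4 minutes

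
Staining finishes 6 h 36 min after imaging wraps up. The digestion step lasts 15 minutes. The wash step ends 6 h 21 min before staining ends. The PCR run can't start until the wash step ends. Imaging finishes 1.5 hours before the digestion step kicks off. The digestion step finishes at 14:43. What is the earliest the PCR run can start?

The digestion step starts at 14:43 − 15 min = 14:28.
Imaging ends at 14:28 − 90 min = 12:58.
Staining ends at 12:58 + 396 min = 19:34.
The wash step ends at 19:34 − 381 min = 13:13.
The PCR run is bounded by the wash step, so the earliest it can start is 13:13.

13:13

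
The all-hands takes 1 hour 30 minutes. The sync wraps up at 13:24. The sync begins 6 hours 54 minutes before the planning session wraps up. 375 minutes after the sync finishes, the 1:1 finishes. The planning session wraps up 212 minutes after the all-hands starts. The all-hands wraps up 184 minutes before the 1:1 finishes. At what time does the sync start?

The 1:1 ends at 13:24 + 375 min = 19:39.
The all-hands ends at 19:39 − 184 min = 16:35.
The all-hands starts at 16:35 − 90 min = 15:05.
The planning session ends at 15:05 + 212 min = 18:37.
The sync starts at 18:37 − 414 min = 11:43.

11:43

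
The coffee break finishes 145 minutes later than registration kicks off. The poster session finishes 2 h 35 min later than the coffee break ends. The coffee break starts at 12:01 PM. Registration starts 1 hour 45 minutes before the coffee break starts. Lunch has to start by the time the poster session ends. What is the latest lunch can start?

3:16 PM

Registration starts at 12:01 PM − 105 min = 10:16 AM.
The coffee break ends at 10:16 AM + 145 min = 12:41 PM.
The poster session ends at 12:41 PM + 155 min = 3:16 PM.
Lunch is bounded by the poster session, so the latest it can start is 3:16 PM.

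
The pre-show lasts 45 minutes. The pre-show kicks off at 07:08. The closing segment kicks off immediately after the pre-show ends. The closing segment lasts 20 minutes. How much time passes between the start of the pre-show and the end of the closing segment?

The pre-show ends at 07:08 + 45 min = 07:53.
So the closing segment starts at 07:53.
The closing segment ends at 07:53 + 20 min = 08:13.
From 07:08 to 08:13 is 1 h 5 min.

1 h 5 min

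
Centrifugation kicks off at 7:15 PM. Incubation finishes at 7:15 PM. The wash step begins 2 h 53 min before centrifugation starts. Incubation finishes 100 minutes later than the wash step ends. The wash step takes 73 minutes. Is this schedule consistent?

The wash step starts at 7:15 PM − 173 min = 4:22 PM.
The wash step ends at 4:22 PM + 73 min = 5:35 PM.
Incubation ends at 5:35 PM + 100 min = 7:15 PM.
That matches the stated 7:15 PM, so the schedule is consistent.

Yes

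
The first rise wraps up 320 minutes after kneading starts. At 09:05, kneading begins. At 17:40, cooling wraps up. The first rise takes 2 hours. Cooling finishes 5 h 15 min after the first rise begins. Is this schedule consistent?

The first rise ends at 09:05 + 320 min = 14:25.
The first rise starts at 14:25 − 120 min = 12:25.
Cooling ends at 12:25 + 315 min = 17:40.
That matches the stated 17:40, so the schedule is consistent.

Yes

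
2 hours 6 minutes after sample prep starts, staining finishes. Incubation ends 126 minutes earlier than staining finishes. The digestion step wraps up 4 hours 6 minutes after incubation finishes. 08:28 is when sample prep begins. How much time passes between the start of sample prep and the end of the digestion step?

Staining ends at 08:28 + 126 min = 10:34.
Incubation ends at 10:34 − 126 min = 08:28.
The digestion step ends at 08:28 + 246 min = 12:34.
From 08:28 to 12:34 is 4 h 6 min.

4 h 6 min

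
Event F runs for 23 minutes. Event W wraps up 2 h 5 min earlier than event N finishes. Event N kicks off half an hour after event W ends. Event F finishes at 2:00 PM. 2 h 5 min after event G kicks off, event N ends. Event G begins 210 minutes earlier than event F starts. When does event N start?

Event F starts at 2:00 PM − 23 min = 1:37 PM.
Event G starts at 1:37 PM − 210 min = 10:07 AM.
Event N ends at 10:07 AM + 125 min = 12:12 PM.
Event W ends at 12:12 PM − 125 min = 10:07 AM.
Event N starts at 10:07 AM + 30 min = 10:37 AM.

10:37 AM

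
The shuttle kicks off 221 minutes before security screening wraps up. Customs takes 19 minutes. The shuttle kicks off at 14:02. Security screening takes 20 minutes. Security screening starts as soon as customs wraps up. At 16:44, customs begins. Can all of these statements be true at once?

No

Customs ends at 16:44 + 19 min = 17:03.
So security screening starts at 17:03.
Security screening ends at 17:03 + 20 min = 17:23.
The shuttle starts at 17:23 − 221 min = 13:42.
But the shuttle is also said to start at 14:02 — a 20-minute conflict.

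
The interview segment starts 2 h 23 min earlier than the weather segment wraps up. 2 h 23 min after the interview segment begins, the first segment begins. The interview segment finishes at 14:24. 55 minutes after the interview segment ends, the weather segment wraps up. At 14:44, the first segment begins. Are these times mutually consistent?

The weather segment ends at 14:24 + 55 min = 15:19.
The interview segment starts at 15:19 − 143 min = 12:56.
The first segment starts at 12:56 + 143 min = 15:19.
But the first segment is also said to start at 14:44 — a 35-minute conflict.

No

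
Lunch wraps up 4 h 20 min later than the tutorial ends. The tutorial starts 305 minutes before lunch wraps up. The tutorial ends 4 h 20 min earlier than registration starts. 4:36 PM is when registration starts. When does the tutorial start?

11:31 AM

The tutorial ends at 4:36 PM − 260 min = 12:16 PM.
Lunch ends at 12:16 PM + 260 min = 4:36 PM.
The tutorial starts at 4:36 PM − 305 min = 11:31 AM.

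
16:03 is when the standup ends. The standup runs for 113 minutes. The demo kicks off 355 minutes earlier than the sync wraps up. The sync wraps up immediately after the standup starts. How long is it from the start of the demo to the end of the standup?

468 minutes

The standup starts at 16:03 − 113 min = 14:10.
So the sync ends at 14:10.
The demo starts at 14:10 − 355 min = 08:15.
From 08:15 to 16:03 is 468 minutes.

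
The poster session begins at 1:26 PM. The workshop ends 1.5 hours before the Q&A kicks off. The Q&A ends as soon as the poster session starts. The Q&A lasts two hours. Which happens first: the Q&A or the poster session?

the Q&A

The Q&A ends at 1:26 PM.
The Q&A starts at 1:26 PM − 120 min = 11:26 AM.
The Q&A starts at 11:26 AM and the poster session starts at 1:26 PM, so the Q&A is first.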